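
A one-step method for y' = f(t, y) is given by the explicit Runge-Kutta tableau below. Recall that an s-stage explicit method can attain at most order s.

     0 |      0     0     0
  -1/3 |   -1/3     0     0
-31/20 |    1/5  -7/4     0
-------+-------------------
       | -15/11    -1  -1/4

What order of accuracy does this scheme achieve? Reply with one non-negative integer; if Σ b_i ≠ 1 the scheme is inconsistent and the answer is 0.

0

b = (-15/11, -1, -1/4)
c = (0, -1/3, -31/20)
Ac = (0, 0, 7/12)
Σ b_i: (-15/11)·1 + (-1)·1 + (-1/4)·1 = -115/44 ≠ 1 ⇒ order 0.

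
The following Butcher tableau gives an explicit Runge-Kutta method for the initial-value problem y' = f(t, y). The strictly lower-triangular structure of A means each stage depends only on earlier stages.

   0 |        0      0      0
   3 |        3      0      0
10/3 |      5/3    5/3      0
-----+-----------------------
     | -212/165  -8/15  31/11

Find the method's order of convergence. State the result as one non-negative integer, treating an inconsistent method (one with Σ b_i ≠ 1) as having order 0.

1

b = (-212/165, -8/15, 31/11)
c = (0, 3, 10/3)
Ac = (0, 0, 5)
Σ b_i: (-212/165)·1 + (-8/15)·1 + 31/11·1 = 1 ✓
b·c: (-8/15)·3 + 31/11·10/3 = 1286/165 ≠ 1/2 ⇒ order 1.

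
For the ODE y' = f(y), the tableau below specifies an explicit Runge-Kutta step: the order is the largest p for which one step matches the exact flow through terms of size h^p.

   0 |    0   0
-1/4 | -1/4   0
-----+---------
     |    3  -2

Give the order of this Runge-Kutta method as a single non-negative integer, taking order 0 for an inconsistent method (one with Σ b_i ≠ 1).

2

b = (3, -2)
c = (0, -1/4)
Σ b_i: 3·1 + (-2)·1 = 1 ✓
b·c: (-2)·(-1/4) = 1/2 ✓; 2 stages ⇒ order 2.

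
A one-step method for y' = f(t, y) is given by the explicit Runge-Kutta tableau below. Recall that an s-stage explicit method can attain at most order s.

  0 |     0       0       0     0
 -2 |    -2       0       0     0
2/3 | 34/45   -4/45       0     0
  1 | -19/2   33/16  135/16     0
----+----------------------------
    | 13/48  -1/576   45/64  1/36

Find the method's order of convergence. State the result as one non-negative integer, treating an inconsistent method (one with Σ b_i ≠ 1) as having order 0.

b = (13/48, -1/576, 45/64, 1/36)
c = (0, -2, 2/3, 1)
Ac = (0, 0, 8/45, 3/2)
Σ b_i: 13/48·1 + (-1/576)·1 + 45/64·1 + 1/36·1 = 1 ✓
b·c: (-1/576)·(-2) + 45/64·2/3 + 1/36·1 = 1/2 ✓
b·c²: (-1/576)·4 + 45/64·4/9 + 1/36·1 = 1/3 ✓
b·Ac: 45/64·8/45 + 1/36·3/2 = 1/6 ✓
b·c³: (-1/576)·(-8) + 45/64·8/27 + 1/36·1 = 1/4 ✓
b·(c∘Ac): 45/64·16/135 + 1/36·3/2 = 1/8 ✓
b·Ac²: 45/64·(-16/45) + 1/36·12 = 1/12 ✓
b·A²c: 1/36·3/2 = 1/24 ✓; 4 stages ⇒ order 4.

4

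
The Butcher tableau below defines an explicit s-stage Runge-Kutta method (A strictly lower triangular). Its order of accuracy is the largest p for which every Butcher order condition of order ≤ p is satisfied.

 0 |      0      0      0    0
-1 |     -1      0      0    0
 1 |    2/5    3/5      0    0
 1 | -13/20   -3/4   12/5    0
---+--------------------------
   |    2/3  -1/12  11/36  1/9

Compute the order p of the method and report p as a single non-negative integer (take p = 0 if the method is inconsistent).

b = (2/3, -1/12, 11/36, 1/9)
c = (0, -1, 1, 1)
Ac = (0, 0, -3/5, 63/20)
Σ b_i: 2/3·1 + (-1/12)·1 + 11/36·1 + 1/9·1 = 1 ✓
b·c: (-1/12)·(-1) + 11/36·1 + 1/9·1 = 1/2 ✓
b·c²: (-1/12)·1 + 11/36·1 + 1/9·1 = 1/3 ✓
b·Ac: 11/36·(-3/5) + 1/9·63/20 = 1/6 ✓
b·c³: (-1/12)·(-1) + 11/36·1 + 1/9·1 = 1/2 ≠ 1/4 ⇒ order 3.
b·(c∘Ac): 11/36·(-3/5) + 1/9·63/20 = 1/6 ≠ 1/8
b·Ac²: 11/36·3/5 + 1/9·33/20 = 11/30 ≠ 1/12
b·A²c: 1/9·(-36/25) = -4/25 ≠ 1/24

3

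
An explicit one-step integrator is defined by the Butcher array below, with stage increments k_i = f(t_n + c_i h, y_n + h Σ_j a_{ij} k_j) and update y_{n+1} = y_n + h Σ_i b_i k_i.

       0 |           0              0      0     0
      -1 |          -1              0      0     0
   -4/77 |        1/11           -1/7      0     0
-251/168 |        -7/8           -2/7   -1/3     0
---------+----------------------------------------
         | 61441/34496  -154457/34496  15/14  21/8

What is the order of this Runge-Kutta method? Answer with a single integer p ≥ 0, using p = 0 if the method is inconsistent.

b = (61441/34496, -154457/34496, 15/14, 21/8)
c = (0, -1, -4/77, -251/168)
Ac = (0, 0, 1/7, 10/33)
Σ b_i: 61441/34496·1 + (-154457/34496)·1 + 15/14·1 + 21/8·1 = 1 ✓
b·c: (-154457/34496)·(-1) + 15/14·(-4/77) + 21/8·(-251/168) = 1/2 ✓
b·c²: (-154457/34496)·1 + 15/14·16/5929 + 21/8·63001/28224 = 88280713/63748608 ≠ 1/3 ⇒ order 2.
b·Ac: 15/14·1/7 + 21/8·10/33 = 2045/2156 ≠ 1/6

2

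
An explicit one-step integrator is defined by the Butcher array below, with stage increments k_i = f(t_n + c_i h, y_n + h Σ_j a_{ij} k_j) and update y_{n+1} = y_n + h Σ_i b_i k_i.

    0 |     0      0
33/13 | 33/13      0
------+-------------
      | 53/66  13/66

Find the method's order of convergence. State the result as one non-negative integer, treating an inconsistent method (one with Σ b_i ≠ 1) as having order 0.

b = (53/66, 13/66)
c = (0, 33/13)
Σ b_i: 53/66·1 + 13/66·1 = 1 ✓
b·c: 13/66·33/13 = 1/2 ✓; 2 stages ⇒ order 2.

2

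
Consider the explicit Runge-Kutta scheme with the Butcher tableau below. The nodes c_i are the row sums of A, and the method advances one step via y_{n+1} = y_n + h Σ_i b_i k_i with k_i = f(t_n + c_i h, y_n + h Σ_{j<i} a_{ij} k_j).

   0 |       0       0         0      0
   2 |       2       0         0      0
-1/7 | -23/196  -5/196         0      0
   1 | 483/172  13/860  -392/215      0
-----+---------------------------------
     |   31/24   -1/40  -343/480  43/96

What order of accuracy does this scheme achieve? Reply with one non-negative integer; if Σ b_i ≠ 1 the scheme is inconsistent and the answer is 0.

4

b = (31/24, -1/40, -343/480, 43/96)
c = (0, 2, -1/7, 1)
Ac = (0, 0, -5/98, 25/86)
Σ b_i: 31/24·1 + (-1/40)·1 + (-343/480)·1 + 43/96·1 = 1 ✓
b·c: (-1/40)·2 + (-343/480)·(-1/7) + 43/96·1 = 1/2 ✓
b·c²: (-1/40)·4 + (-343/480)·1/49 + 43/96·1 = 1/3 ✓
b·Ac: (-343/480)·(-5/98) + 43/96·25/86 = 1/6 ✓
b·c³: (-1/40)·8 + (-343/480)·(-1/343) + 43/96·1 = 1/4 ✓
b·(c∘Ac): (-343/480)·5/686 + 43/96·25/86 = 1/8 ✓
b·Ac²: (-343/480)·(-5/49) + 43/96·1/43 = 1/12 ✓
b·A²c: 43/96·4/43 = 1/24 ✓; 4 stages ⇒ order 4.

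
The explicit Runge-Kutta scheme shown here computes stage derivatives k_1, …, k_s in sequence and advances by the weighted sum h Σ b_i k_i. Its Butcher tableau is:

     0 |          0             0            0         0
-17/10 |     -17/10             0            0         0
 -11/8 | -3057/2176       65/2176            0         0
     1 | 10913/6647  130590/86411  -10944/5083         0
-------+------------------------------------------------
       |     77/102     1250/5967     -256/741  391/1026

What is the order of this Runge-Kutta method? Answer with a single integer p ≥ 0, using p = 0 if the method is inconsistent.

4

b = (77/102, 1250/5967, -256/741, 391/1026)
c = (0, -17/10, -11/8, 1)
Ac = (0, 0, -13/256, 9/23)
Σ b_i: 77/102·1 + 1250/5967·1 + (-256/741)·1 + 391/1026·1 = 1 ✓
b·c: 1250/5967·(-17/10) + (-256/741)·(-11/8) + 391/1026·1 = 1/2 ✓
b·c²: 1250/5967·289/100 + (-256/741)·121/64 + 391/1026·1 = 1/3 ✓
b·Ac: (-256/741)·(-13/256) + 391/1026·9/23 = 1/6 ✓
b·c³: 1250/5967·(-4913/1000) + (-256/741)·(-1331/512) + 391/1026·1 = 1/4 ✓
b·(c∘Ac): (-256/741)·143/2048 + 391/1026·9/23 = 1/8 ✓
b·Ac²: (-256/741)·221/2560 + 391/1026·1161/3910 = 1/12 ✓
b·A²c: 391/1026·171/1564 = 1/24 ✓; 4 stages ⇒ order 4.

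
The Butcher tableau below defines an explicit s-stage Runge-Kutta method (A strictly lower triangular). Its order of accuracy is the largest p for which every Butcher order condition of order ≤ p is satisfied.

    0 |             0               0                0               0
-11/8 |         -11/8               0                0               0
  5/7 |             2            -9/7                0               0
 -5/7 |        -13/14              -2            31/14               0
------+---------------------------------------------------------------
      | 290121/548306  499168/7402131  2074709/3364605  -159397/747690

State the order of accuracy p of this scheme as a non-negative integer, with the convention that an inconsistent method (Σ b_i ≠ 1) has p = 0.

b = (290121/548306, 499168/7402131, 2074709/3364605, -159397/747690)
c = (0, -11/8, 5/7, -5/7)
Ac = (0, 0, 99/56, 849/196)
Σ b_i: 290121/548306·1 + 499168/7402131·1 + 2074709/3364605·1 + (-159397/747690)·1 = 1 ✓
b·c: 499168/7402131·(-11/8) + 2074709/3364605·5/7 + (-159397/747690)·(-5/7) = 1/2 ✓
b·c²: 499168/7402131·121/64 + 2074709/3364605·25/49 + (-159397/747690)·25/49 = 1/3 ✓
b·Ac: 2074709/3364605·99/56 + (-159397/747690)·849/196 = 1/6 ✓
b·c³: 499168/7402131·(-1331/512) + 2074709/3364605·125/343 + (-159397/747690)·(-125/343) = 1064383/8374128 ≠ 1/4 ⇒ order 3.
b·(c∘Ac): 2074709/3364605·495/392 + (-159397/747690)·(-4245/1372) = 3011027/2093532 ≠ 1/8
b·Ac²: 2074709/3364605·(-1089/448) + (-159397/747690)·(-29103/10976) = -15636773/16748256 ≠ 1/12
b·A²c: (-159397/747690)·3069/784 = -3327819/3987680 ≠ 1/24

3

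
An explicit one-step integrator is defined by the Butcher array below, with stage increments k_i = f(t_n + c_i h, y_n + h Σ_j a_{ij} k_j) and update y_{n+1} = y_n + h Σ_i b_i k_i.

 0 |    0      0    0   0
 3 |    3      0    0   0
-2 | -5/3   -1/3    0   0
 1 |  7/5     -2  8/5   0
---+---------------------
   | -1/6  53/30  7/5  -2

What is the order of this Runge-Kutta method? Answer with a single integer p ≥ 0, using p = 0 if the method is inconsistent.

2

b = (-1/6, 53/30, 7/5, -2)
c = (0, 3, -2, 1)
Ac = (0, 0, -1, -46/5)
Σ b_i: (-1/6)·1 + 53/30·1 + 7/5·1 + (-2)·1 = 1 ✓
b·c: 53/30·3 + 7/5·(-2) + (-2)·1 = 1/2 ✓
b·c²: 53/30·9 + 7/5·4 + (-2)·1 = 39/2 ≠ 1/3 ⇒ order 2.
b·Ac: 7/5·(-1) + (-2)·(-46/5) = 17 ≠ 1/6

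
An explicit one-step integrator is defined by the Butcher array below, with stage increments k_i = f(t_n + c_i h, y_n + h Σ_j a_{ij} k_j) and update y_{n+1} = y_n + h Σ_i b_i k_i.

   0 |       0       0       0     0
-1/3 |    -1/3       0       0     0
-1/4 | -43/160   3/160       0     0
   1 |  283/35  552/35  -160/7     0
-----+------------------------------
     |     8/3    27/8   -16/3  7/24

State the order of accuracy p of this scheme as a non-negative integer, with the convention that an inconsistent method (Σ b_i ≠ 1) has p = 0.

b = (8/3, 27/8, -16/3, 7/24)
c = (0, -1/3, -1/4, 1)
Ac = (0, 0, -1/160, 16/35)
Σ b_i: 8/3·1 + 27/8·1 + (-16/3)·1 + 7/24·1 = 1 ✓
b·c: 27/8·(-1/3) + (-16/3)·(-1/4) + 7/24·1 = 1/2 ✓
b·c²: 27/8·1/9 + (-16/3)·1/16 + 7/24·1 = 1/3 ✓
b·Ac: (-16/3)·(-1/160) + 7/24·16/35 = 1/6 ✓
b·c³: 27/8·(-1/27) + (-16/3)·(-1/64) + 7/24·1 = 1/4 ✓
b·(c∘Ac): (-16/3)·1/640 + 7/24·16/35 = 1/8 ✓
b·Ac²: (-16/3)·1/480 + 7/24·34/105 = 1/12 ✓
b·A²c: 7/24·1/7 = 1/24 ✓; 4 stages ⇒ order 4.

4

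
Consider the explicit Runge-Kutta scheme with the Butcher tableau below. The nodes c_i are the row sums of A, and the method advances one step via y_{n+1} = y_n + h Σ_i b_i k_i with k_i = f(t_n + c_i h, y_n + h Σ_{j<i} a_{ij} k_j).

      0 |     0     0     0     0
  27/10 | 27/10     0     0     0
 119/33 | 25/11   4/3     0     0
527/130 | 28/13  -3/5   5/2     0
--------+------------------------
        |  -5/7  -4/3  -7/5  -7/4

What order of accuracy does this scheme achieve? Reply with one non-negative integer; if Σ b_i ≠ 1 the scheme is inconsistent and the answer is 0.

b = (-5/7, -4/3, -7/5, -7/4)
c = (0, 27/10, 119/33, 527/130)
Ac = (0, 0, 18/5, 6101/825)
Σ b_i: (-5/7)·1 + (-4/3)·1 + (-7/5)·1 + (-7/4)·1 = -2183/420 ≠ 1 ⇒ order 0.

0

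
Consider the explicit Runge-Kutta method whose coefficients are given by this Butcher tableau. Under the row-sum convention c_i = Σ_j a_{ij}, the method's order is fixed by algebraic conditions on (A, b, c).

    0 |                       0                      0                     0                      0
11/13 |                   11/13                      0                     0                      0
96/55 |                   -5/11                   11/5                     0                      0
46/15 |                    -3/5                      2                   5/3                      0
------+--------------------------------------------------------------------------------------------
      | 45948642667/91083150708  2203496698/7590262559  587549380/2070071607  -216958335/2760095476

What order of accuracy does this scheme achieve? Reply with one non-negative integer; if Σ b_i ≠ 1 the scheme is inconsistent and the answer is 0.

3

b = (45948642667/91083150708, 2203496698/7590262559, 587549380/2070071607, -216958335/2760095476)
c = (0, 11/13, 96/55, 46/15)
Ac = (0, 0, 121/65, 658/143)
Σ b_i: 45948642667/91083150708·1 + 2203496698/7590262559·1 + 587549380/2070071607·1 + (-216958335/2760095476)·1 = 1 ✓
b·c: 2203496698/7590262559·11/13 + 587549380/2070071607·96/55 + (-216958335/2760095476)·46/15 = 1/2 ✓
b·c²: 2203496698/7590262559·121/169 + 587549380/2070071607·9216/3025 + (-216958335/2760095476)·2116/225 = 1/3 ✓
b·Ac: 587549380/2070071607·121/65 + (-216958335/2760095476)·658/143 = 1/6 ✓
b·c³: 2203496698/7590262559·1331/2197 + 587549380/2070071607·884736/166375 + (-216958335/2760095476)·97336/3375 = -12916753578644/22201517985075 ≠ 1/4 ⇒ order 3.
b·(c∘Ac): 587549380/2070071607·1056/325 + (-216958335/2760095476)·30268/2145 = -8385727313/44851551485 ≠ 1/8
b·Ac²: 587549380/2070071607·1331/845 + (-216958335/2760095476)·665578/102245 = -38256240059/592040479602 ≠ 1/12
b·A²c: (-216958335/2760095476)·121/39 = -8750652845/35881241188 ≠ 1/24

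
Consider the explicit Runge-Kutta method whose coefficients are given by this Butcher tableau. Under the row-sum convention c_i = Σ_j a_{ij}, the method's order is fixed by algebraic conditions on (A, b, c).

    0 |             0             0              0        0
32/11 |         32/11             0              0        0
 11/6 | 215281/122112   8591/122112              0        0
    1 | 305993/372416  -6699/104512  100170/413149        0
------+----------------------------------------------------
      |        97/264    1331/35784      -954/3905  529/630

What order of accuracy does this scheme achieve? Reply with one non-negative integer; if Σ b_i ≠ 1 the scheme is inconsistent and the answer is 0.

b = (97/264, 1331/35784, -954/3905, 529/630)
c = (0, 32/11, 11/6, 1)
Ac = (0, 0, 781/3816, 273/1058)
Σ b_i: 97/264·1 + 1331/35784·1 + (-954/3905)·1 + 529/630·1 = 1 ✓
b·c: 1331/35784·32/11 + (-954/3905)·11/6 + 529/630·1 = 1/2 ✓
b·c²: 1331/35784·1024/121 + (-954/3905)·121/36 + 529/630·1 = 1/3 ✓
b·Ac: (-954/3905)·781/3816 + 529/630·273/1058 = 1/6 ✓
b·c³: 1331/35784·32768/1331 + (-954/3905)·1331/216 + 529/630·1 = 1/4 ✓
b·(c∘Ac): (-954/3905)·8591/22896 + 529/630·273/1058 = 1/8 ✓
b·Ac²: (-954/3905)·284/477 + 529/630·3171/11638 = 1/12 ✓
b·A²c: 529/630·105/2116 = 1/24 ✓; 4 stages ⇒ order 4.

4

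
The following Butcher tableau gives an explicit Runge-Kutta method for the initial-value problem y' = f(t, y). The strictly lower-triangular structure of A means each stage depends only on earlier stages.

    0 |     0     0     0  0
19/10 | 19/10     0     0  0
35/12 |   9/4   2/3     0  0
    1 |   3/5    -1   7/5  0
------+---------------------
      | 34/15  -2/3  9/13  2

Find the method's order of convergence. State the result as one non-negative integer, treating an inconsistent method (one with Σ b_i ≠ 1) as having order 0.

0

b = (34/15, -2/3, 9/13, 2)
c = (0, 19/10, 35/12, 1)
Ac = (0, 0, 19/15, 131/60)
Σ b_i: 34/15·1 + (-2/3)·1 + 9/13·1 + 2·1 = 279/65 ≠ 1 ⇒ order 0.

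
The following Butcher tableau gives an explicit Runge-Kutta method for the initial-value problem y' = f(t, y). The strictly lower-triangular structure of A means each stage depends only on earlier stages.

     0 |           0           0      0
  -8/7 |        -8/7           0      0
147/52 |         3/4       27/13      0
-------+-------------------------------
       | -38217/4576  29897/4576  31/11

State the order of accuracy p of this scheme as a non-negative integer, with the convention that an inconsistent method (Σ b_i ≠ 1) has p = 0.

2

b = (-38217/4576, 29897/4576, 31/11)
c = (0, -8/7, 147/52)
Ac = (0, 0, -216/91)
Σ b_i: (-38217/4576)·1 + 29897/4576·1 + 31/11·1 = 1 ✓
b·c: 29897/4576·(-8/7) + 31/11·147/52 = 1/2 ✓
b·c²: 29897/4576·64/49 + 31/11·21609/2704 = 6465889/208208 ≠ 1/3 ⇒ order 2.
b·Ac: 31/11·(-216/91) = -6696/1001 ≠ 1/6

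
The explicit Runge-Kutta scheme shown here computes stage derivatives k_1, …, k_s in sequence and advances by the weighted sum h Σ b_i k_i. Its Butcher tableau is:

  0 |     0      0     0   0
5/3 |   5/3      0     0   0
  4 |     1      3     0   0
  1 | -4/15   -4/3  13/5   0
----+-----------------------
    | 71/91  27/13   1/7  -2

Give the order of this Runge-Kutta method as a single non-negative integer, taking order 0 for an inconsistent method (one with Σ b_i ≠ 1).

1

b = (71/91, 27/13, 1/7, -2)
c = (0, 5/3, 4, 1)
Ac = (0, 0, 5, 368/45)
Σ b_i: 71/91·1 + 27/13·1 + 1/7·1 + (-2)·1 = 1 ✓
b·c: 27/13·5/3 + 1/7·4 + (-2)·1 = 185/91 ≠ 1/2 ⇒ order 1.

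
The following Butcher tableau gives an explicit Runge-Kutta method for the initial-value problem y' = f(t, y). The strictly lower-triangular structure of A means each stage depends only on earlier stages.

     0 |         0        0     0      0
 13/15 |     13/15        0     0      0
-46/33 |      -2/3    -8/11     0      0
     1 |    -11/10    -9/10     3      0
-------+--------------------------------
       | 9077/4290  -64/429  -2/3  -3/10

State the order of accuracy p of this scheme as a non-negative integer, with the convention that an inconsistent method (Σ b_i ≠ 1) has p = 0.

2

b = (9077/4290, -64/429, -2/3, -3/10)
c = (0, 13/15, -46/33, 1)
Ac = (0, 0, -104/165, -2729/550)
Σ b_i: 9077/4290·1 + (-64/429)·1 + (-2/3)·1 + (-3/10)·1 = 1 ✓
b·c: (-64/429)·13/15 + (-2/3)·(-46/33) + (-3/10)·1 = 1/2 ✓
b·c²: (-64/429)·169/225 + (-2/3)·2116/1089 + (-3/10)·1 = -278909/163350 ≠ 1/3 ⇒ order 2.
b·Ac: (-2/3)·(-104/165) + (-3/10)·(-2729/550) = 94483/49500 ≠ 1/6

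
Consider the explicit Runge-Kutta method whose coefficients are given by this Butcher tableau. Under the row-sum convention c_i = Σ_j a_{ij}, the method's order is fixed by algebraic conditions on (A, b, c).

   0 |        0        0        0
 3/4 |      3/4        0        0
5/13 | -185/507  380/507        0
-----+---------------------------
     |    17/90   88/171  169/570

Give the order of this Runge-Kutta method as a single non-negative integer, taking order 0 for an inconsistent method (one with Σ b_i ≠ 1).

b = (17/90, 88/171, 169/570)
c = (0, 3/4, 5/13)
Ac = (0, 0, 95/169)
Σ b_i: 17/90·1 + 88/171·1 + 169/570·1 = 1 ✓
b·c: 88/171·3/4 + 169/570·5/13 = 1/2 ✓
b·c²: 88/171·9/16 + 169/570·25/169 = 1/3 ✓
b·Ac: 169/570·95/169 = 1/6 ✓; 3 stages ⇒ order 3.

3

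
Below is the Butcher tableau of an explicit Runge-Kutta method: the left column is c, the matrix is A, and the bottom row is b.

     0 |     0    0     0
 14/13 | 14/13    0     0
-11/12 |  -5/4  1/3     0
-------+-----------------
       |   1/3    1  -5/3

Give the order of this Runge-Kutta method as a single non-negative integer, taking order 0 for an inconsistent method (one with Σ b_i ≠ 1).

b = (1/3, 1, -5/3)
c = (0, 14/13, -11/12)
Ac = (0, 0, 14/39)
Σ b_i: 1/3·1 + 1·1 + (-5/3)·1 = -1/3 ≠ 1 ⇒ order 0.

0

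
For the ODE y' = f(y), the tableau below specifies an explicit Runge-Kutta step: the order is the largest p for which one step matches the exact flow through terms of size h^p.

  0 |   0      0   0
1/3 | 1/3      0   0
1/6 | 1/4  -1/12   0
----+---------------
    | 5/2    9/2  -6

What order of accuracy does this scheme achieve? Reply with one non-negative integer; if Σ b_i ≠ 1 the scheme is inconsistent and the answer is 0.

b = (5/2, 9/2, -6)
c = (0, 1/3, 1/6)
Ac = (0, 0, -1/36)
Σ b_i: 5/2·1 + 9/2·1 + (-6)·1 = 1 ✓
b·c: 9/2·1/3 + (-6)·1/6 = 1/2 ✓
b·c²: 9/2·1/9 + (-6)·1/36 = 1/3 ✓
b·Ac: (-6)·(-1/36) = 1/6 ✓; 3 stages ⇒ order 3.

3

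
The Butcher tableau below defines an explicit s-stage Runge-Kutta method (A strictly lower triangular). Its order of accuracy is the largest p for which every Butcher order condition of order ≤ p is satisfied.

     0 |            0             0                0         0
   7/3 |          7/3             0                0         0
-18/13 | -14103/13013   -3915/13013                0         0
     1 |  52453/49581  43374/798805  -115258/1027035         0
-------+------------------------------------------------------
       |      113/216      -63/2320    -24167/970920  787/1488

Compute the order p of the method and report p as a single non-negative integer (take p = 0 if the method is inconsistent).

4

b = (113/216, -63/2320, -24167/970920, 787/1488)
c = (0, 7/3, -18/13, 1)
Ac = (0, 0, -1305/1859, 222/787)
Σ b_i: 113/216·1 + (-63/2320)·1 + (-24167/970920)·1 + 787/1488·1 = 1 ✓
b·c: (-63/2320)·7/3 + (-24167/970920)·(-18/13) + 787/1488·1 = 1/2 ✓
b·c²: (-63/2320)·49/9 + (-24167/970920)·324/169 + 787/1488·1 = 1/3 ✓
b·Ac: (-24167/970920)·(-1305/1859) + 787/1488·222/787 = 1/6 ✓
b·c³: (-63/2320)·343/27 + (-24167/970920)·(-5832/2197) + 787/1488·1 = 1/4 ✓
b·(c∘Ac): (-24167/970920)·23490/24167 + 787/1488·222/787 = 1/8 ✓
b·Ac²: (-24167/970920)·(-3045/1859) + 787/1488·190/2361 = 1/12 ✓
b·A²c: 787/1488·62/787 = 1/24 ✓; 4 stages ⇒ order 4.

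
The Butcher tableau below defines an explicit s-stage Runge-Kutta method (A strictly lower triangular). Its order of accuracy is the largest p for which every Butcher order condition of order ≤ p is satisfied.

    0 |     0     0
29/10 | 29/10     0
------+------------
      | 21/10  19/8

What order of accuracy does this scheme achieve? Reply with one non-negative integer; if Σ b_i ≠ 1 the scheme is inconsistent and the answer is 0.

b = (21/10, 19/8)
c = (0, 29/10)
Σ b_i: 21/10·1 + 19/8·1 = 179/40 ≠ 1 ⇒ order 0.

0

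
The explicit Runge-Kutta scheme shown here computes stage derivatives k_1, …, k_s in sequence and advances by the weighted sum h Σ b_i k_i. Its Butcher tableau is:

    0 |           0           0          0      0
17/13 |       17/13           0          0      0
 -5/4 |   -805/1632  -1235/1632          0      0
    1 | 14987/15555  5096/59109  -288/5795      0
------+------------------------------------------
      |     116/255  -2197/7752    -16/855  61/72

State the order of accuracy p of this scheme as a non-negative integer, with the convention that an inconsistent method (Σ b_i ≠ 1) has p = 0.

b = (116/255, -2197/7752, -16/855, 61/72)
c = (0, 17/13, -5/4, 1)
Ac = (0, 0, -95/96, 32/183)
Σ b_i: 116/255·1 + (-2197/7752)·1 + (-16/855)·1 + 61/72·1 = 1 ✓
b·c: (-2197/7752)·17/13 + (-16/855)·(-5/4) + 61/72·1 = 1/2 ✓
b·c²: (-2197/7752)·289/169 + (-16/855)·25/16 + 61/72·1 = 1/3 ✓
b·Ac: (-16/855)·(-95/96) + 61/72·32/183 = 1/6 ✓
b·c³: (-2197/7752)·4913/2197 + (-16/855)·(-125/64) + 61/72·1 = 1/4 ✓
b·(c∘Ac): (-16/855)·475/384 + 61/72·32/183 = 1/8 ✓
b·Ac²: (-16/855)·(-1615/1248) + 61/72·166/2379 = 1/12 ✓
b·A²c: 61/72·3/61 = 1/24 ✓; 4 stages ⇒ order 4.

4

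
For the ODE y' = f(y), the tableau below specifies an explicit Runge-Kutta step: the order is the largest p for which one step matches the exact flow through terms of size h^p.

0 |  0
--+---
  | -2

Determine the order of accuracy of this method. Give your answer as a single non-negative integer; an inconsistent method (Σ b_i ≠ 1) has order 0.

b = (-2)
c = (0)
Σ b_i: (-2)·1 = -2 ≠ 1 ⇒ order 0.

0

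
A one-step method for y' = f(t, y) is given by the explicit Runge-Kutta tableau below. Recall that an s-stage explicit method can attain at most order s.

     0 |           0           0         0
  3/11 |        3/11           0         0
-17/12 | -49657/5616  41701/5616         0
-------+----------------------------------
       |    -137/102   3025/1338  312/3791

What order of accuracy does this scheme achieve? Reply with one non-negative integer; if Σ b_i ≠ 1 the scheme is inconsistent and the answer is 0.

b = (-137/102, 3025/1338, 312/3791)
c = (0, 3/11, -17/12)
Ac = (0, 0, 3791/1872)
Σ b_i: (-137/102)·1 + 3025/1338·1 + 312/3791·1 = 1 ✓
b·c: 3025/1338·3/11 + 312/3791·(-17/12) = 1/2 ✓
b·c²: 3025/1338·9/121 + 312/3791·289/144 = 1/3 ✓
b·Ac: 312/3791·3791/1872 = 1/6 ✓; 3 stages ⇒ order 3.

3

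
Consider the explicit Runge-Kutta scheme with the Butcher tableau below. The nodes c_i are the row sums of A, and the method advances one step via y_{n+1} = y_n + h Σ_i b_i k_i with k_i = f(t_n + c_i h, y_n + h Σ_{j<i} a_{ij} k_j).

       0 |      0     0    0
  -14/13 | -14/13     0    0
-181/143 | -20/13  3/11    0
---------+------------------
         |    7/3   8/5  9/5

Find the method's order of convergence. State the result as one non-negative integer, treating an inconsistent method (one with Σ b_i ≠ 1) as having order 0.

b = (7/3, 8/5, 9/5)
c = (0, -14/13, -181/143)
Ac = (0, 0, -42/143)
Σ b_i: 7/3·1 + 8/5·1 + 9/5·1 = 86/15 ≠ 1 ⇒ order 0.

0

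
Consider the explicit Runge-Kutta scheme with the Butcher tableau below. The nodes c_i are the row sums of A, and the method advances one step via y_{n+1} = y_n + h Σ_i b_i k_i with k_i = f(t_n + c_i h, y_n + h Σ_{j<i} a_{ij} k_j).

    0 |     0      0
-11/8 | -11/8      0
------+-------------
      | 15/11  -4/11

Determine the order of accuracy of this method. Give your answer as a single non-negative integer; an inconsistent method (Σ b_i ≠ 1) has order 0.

2

b = (15/11, -4/11)
c = (0, -11/8)
Σ b_i: 15/11·1 + (-4/11)·1 = 1 ✓
b·c: (-4/11)·(-11/8) = 1/2 ✓; 2 stages ⇒ order 2.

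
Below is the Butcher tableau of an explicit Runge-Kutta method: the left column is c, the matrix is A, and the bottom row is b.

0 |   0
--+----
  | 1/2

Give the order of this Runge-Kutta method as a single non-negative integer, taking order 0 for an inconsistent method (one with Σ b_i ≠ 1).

b = (1/2)
c = (0)
Σ b_i: 1/2·1 = 1/2 ≠ 1 ⇒ order 0.

0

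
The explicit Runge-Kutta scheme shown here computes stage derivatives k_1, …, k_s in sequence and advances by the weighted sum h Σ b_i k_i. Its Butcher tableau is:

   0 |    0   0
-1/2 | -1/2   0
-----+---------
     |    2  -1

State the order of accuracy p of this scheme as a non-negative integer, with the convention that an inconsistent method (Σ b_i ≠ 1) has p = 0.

2

b = (2, -1)
c = (0, -1/2)
Σ b_i: 2·1 + (-1)·1 = 1 ✓
b·c: (-1)·(-1/2) = 1/2 ✓; 2 stages ⇒ order 2.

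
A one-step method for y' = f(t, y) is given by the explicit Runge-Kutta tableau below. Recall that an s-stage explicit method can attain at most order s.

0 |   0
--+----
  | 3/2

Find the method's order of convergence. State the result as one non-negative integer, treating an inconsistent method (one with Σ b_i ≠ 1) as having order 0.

0

b = (3/2)
c = (0)
Σ b_i: 3/2·1 = 3/2 ≠ 1 ⇒ order 0.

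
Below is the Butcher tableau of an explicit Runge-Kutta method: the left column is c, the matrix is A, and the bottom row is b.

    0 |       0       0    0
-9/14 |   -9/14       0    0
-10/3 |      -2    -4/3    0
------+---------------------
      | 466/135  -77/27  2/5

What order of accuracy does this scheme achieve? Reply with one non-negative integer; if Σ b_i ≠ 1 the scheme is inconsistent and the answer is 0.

2

b = (466/135, -77/27, 2/5)
c = (0, -9/14, -10/3)
Ac = (0, 0, 6/7)
Σ b_i: 466/135·1 + (-77/27)·1 + 2/5·1 = 1 ✓
b·c: (-77/27)·(-9/14) + 2/5·(-10/3) = 1/2 ✓
b·c²: (-77/27)·81/196 + 2/5·100/9 = 823/252 ≠ 1/3 ⇒ order 2.
b·Ac: 2/5·6/7 = 12/35 ≠ 1/6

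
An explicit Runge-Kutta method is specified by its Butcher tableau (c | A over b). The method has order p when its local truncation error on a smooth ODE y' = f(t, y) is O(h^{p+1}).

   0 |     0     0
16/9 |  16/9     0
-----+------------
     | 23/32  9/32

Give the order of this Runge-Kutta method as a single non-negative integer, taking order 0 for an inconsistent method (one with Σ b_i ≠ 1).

b = (23/32, 9/32)
c = (0, 16/9)
Σ b_i: 23/32·1 + 9/32·1 = 1 ✓
b·c: 9/32·16/9 = 1/2 ✓; 2 stages ⇒ order 2.

2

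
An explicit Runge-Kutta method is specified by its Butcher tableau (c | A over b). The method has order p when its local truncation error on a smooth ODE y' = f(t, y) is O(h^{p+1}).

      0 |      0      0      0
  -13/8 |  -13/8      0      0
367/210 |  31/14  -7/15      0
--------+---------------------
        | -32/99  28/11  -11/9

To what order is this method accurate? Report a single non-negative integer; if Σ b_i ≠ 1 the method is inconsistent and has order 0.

1

b = (-32/99, 28/11, -11/9)
c = (0, -13/8, 367/210)
Ac = (0, 0, 91/120)
Σ b_i: (-32/99)·1 + 28/11·1 + (-11/9)·1 = 1 ✓
b·c: 28/11·(-13/8) + (-11/9)·367/210 = -65201/10395 ≠ 1/2 ⇒ order 1.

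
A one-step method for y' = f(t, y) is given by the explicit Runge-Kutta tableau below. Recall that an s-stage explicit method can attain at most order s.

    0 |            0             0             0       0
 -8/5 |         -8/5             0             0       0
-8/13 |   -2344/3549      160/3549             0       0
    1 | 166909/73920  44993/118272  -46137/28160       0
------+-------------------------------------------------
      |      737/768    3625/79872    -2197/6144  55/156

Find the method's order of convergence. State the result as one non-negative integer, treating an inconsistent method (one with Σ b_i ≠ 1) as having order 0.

4

b = (737/768, 3625/79872, -2197/6144, 55/156)
c = (0, -8/5, -8/13, 1)
Ac = (0, 0, -256/3549, 923/2310)
Σ b_i: 737/768·1 + 3625/79872·1 + (-2197/6144)·1 + 55/156·1 = 1 ✓
b·c: 3625/79872·(-8/5) + (-2197/6144)·(-8/13) + 55/156·1 = 1/2 ✓
b·c²: 3625/79872·64/25 + (-2197/6144)·64/169 + 55/156·1 = 1/3 ✓
b·Ac: (-2197/6144)·(-256/3549) + 55/156·923/2310 = 1/6 ✓
b·c³: 3625/79872·(-512/125) + (-2197/6144)·(-512/2197) + 55/156·1 = 1/4 ✓
b·(c∘Ac): (-2197/6144)·2048/46137 + 55/156·923/2310 = 1/8 ✓
b·Ac²: (-2197/6144)·2048/17745 + 55/156·2041/5775 = 1/12 ✓
b·A²c: 55/156·13/110 = 1/24 ✓; 4 stages ⇒ order 4.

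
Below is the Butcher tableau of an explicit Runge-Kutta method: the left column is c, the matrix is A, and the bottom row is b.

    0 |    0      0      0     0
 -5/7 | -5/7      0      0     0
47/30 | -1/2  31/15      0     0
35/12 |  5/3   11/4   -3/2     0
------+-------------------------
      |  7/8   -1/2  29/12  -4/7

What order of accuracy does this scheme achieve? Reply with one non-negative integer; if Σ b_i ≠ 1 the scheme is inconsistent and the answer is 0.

b = (7/8, -1/2, 29/12, -4/7)
c = (0, -5/7, 47/30, 35/12)
Ac = (0, 0, -31/21, -151/35)
Σ b_i: 7/8·1 + (-1/2)·1 + 29/12·1 + (-4/7)·1 = 373/168 ≠ 1 ⇒ order 0.

0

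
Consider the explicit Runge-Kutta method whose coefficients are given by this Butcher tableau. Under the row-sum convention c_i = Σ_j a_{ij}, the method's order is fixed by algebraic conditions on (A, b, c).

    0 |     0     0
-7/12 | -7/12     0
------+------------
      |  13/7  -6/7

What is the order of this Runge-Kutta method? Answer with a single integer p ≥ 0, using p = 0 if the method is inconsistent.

2

b = (13/7, -6/7)
c = (0, -7/12)
Σ b_i: 13/7·1 + (-6/7)·1 = 1 ✓
b·c: (-6/7)·(-7/12) = 1/2 ✓; 2 stages ⇒ order 2.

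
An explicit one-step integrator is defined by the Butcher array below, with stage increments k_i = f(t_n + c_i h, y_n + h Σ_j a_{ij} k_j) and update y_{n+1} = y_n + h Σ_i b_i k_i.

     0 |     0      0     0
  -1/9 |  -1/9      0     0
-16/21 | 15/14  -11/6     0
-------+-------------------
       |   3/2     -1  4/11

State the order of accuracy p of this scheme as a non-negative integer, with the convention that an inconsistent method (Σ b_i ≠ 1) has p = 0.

b = (3/2, -1, 4/11)
c = (0, -1/9, -16/21)
Ac = (0, 0, 11/54)
Σ b_i: 3/2·1 + (-1)·1 + 4/11·1 = 19/22 ≠ 1 ⇒ order 0.

0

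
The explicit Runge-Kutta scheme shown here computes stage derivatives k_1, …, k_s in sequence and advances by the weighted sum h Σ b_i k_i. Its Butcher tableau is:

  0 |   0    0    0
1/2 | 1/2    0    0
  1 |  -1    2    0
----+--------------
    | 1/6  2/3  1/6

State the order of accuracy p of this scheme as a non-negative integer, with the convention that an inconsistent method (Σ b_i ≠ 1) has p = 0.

b = (1/6, 2/3, 1/6)
c = (0, 1/2, 1)
Ac = (0, 0, 1)
Σ b_i: 1/6·1 + 2/3·1 + 1/6·1 = 1 ✓
b·c: 2/3·1/2 + 1/6·1 = 1/2 ✓
b·c²: 2/3·1/4 + 1/6·1 = 1/3 ✓
b·Ac: 1/6·1 = 1/6 ✓; 3 stages ⇒ order 3.

3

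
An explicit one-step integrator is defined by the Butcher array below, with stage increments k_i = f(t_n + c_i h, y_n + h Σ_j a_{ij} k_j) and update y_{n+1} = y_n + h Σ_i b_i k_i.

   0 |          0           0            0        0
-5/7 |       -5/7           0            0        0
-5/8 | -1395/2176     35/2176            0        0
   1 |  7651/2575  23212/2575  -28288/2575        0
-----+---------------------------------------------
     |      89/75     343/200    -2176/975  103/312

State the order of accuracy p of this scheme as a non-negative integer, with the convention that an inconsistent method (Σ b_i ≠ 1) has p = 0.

4

b = (89/75, 343/200, -2176/975, 103/312)
c = (0, -5/7, -5/8, 1)
Ac = (0, 0, -25/2176, 44/103)
Σ b_i: 89/75·1 + 343/200·1 + (-2176/975)·1 + 103/312·1 = 1 ✓
b·c: 343/200·(-5/7) + (-2176/975)·(-5/8) + 103/312·1 = 1/2 ✓
b·c²: 343/200·25/49 + (-2176/975)·25/64 + 103/312·1 = 1/3 ✓
b·Ac: (-2176/975)·(-25/2176) + 103/312·44/103 = 1/6 ✓
b·c³: 343/200·(-125/343) + (-2176/975)·(-125/512) + 103/312·1 = 1/4 ✓
b·(c∘Ac): (-2176/975)·125/17408 + 103/312·44/103 = 1/8 ✓
b·Ac²: (-2176/975)·125/15232 + 103/312·222/721 = 1/12 ✓
b·A²c: 103/312·13/103 = 1/24 ✓; 4 stages ⇒ order 4.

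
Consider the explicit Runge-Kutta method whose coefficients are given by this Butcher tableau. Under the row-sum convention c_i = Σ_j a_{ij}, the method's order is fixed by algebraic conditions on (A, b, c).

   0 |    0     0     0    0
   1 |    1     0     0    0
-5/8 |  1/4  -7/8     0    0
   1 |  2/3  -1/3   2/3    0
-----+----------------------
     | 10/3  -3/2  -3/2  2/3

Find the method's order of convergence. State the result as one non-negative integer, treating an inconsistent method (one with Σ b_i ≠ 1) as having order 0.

b = (10/3, -3/2, -3/2, 2/3)
c = (0, 1, -5/8, 1)
Ac = (0, 0, -7/8, -3/4)
Σ b_i: 10/3·1 + (-3/2)·1 + (-3/2)·1 + 2/3·1 = 1 ✓
b·c: (-3/2)·1 + (-3/2)·(-5/8) + 2/3·1 = 5/48 ≠ 1/2 ⇒ order 1.

1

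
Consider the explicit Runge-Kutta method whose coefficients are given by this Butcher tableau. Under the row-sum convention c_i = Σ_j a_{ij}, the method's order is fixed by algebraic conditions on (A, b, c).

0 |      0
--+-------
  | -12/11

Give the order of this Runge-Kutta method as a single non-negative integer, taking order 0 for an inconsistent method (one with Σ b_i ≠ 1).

b = (-12/11)
c = (0)
Σ b_i: (-12/11)·1 = -12/11 ≠ 1 ⇒ order 0.

0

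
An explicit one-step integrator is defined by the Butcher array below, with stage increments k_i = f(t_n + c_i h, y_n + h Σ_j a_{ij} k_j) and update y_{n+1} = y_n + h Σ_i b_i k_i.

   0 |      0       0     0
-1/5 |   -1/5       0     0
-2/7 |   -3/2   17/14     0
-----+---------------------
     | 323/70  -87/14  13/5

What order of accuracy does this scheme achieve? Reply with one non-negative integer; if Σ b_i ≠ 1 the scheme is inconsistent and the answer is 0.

b = (323/70, -87/14, 13/5)
c = (0, -1/5, -2/7)
Ac = (0, 0, -17/70)
Σ b_i: 323/70·1 + (-87/14)·1 + 13/5·1 = 1 ✓
b·c: (-87/14)·(-1/5) + 13/5·(-2/7) = 1/2 ✓
b·c²: (-87/14)·1/25 + 13/5·4/49 = -89/2450 ≠ 1/3 ⇒ order 2.
b·Ac: 13/5·(-17/70) = -221/350 ≠ 1/6

2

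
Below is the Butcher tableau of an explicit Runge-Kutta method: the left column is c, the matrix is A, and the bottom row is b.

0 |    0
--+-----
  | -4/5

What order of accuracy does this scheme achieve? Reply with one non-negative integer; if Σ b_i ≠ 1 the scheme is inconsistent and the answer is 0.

0

b = (-4/5)
c = (0)
Σ b_i: (-4/5)·1 = -4/5 ≠ 1 ⇒ order 0.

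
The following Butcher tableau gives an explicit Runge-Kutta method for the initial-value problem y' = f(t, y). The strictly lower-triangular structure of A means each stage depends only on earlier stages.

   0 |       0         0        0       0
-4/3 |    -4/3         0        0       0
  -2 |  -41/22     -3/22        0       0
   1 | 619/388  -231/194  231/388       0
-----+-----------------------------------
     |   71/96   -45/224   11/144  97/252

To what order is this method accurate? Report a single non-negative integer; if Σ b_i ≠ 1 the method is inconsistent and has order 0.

b = (71/96, -45/224, 11/144, 97/252)
c = (0, -4/3, -2, 1)
Ac = (0, 0, 2/11, 77/194)
Σ b_i: 71/96·1 + (-45/224)·1 + 11/144·1 + 97/252·1 = 1 ✓
b·c: (-45/224)·(-4/3) + 11/144·(-2) + 97/252·1 = 1/2 ✓
b·c²: (-45/224)·16/9 + 11/144·4 + 97/252·1 = 1/3 ✓
b·Ac: 11/144·2/11 + 97/252·77/194 = 1/6 ✓
b·c³: (-45/224)·(-64/27) + 11/144·(-8) + 97/252·1 = 1/4 ✓
b·(c∘Ac): 11/144·(-4/11) + 97/252·77/194 = 1/8 ✓
b·Ac²: 11/144·(-8/33) + 97/252·77/291 = 1/12 ✓
b·A²c: 97/252·21/194 = 1/24 ✓; 4 stages ⇒ order 4.

4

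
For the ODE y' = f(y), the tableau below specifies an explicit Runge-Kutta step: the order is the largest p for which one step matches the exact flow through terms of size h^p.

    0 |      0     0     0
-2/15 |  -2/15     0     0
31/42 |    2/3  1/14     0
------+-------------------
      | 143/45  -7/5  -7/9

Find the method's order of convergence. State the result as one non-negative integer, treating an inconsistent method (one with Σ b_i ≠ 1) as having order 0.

1

b = (143/45, -7/5, -7/9)
c = (0, -2/15, 31/42)
Ac = (0, 0, -1/105)
Σ b_i: 143/45·1 + (-7/5)·1 + (-7/9)·1 = 1 ✓
b·c: (-7/5)·(-2/15) + (-7/9)·31/42 = -523/1350 ≠ 1/2 ⇒ order 1.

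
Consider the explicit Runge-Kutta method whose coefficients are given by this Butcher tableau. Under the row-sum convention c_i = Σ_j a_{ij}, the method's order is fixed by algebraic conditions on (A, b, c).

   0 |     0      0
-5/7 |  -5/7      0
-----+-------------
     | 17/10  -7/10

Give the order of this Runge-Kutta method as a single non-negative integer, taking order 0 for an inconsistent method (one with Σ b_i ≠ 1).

2

b = (17/10, -7/10)
c = (0, -5/7)
Σ b_i: 17/10·1 + (-7/10)·1 = 1 ✓
b·c: (-7/10)·(-5/7) = 1/2 ✓; 2 stages ⇒ order 2.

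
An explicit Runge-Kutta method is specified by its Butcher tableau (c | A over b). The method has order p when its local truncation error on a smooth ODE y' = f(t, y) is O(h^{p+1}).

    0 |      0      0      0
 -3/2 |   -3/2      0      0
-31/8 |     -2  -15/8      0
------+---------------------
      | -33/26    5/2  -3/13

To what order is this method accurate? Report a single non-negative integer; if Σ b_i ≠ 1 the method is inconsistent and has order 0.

b = (-33/26, 5/2, -3/13)
c = (0, -3/2, -31/8)
Ac = (0, 0, 45/16)
Σ b_i: (-33/26)·1 + 5/2·1 + (-3/13)·1 = 1 ✓
b·c: 5/2·(-3/2) + (-3/13)·(-31/8) = -297/104 ≠ 1/2 ⇒ order 1.

1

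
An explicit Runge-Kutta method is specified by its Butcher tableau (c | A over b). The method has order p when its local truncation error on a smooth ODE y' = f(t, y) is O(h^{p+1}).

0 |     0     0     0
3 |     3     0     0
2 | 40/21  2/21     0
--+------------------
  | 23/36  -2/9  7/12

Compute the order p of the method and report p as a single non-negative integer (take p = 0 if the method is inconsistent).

b = (23/36, -2/9, 7/12)
c = (0, 3, 2)
Ac = (0, 0, 2/7)
Σ b_i: 23/36·1 + (-2/9)·1 + 7/12·1 = 1 ✓
b·c: (-2/9)·3 + 7/12·2 = 1/2 ✓
b·c²: (-2/9)·9 + 7/12·4 = 1/3 ✓
b·Ac: 7/12·2/7 = 1/6 ✓; 3 stages ⇒ order 3.

3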